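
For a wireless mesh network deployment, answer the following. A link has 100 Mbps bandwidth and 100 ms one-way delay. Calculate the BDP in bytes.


Given: bandwidth = 100 Mbps, delay = 100 ms
BDP in bits = 100 * 10^6 * 100 / 1000
BDP in bits = 10000000
BDP in bytes = 10000000 / 8 = 1250000

1250000


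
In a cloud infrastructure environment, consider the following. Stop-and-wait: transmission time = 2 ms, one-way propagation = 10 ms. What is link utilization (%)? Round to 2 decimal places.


Given: Ttrans = 2 ms, Tprop = 10 ms
RTT = 2 * Tprop = 2 * 10 = 20 ms
U = Ttrans / (Ttrans + RTT)
U = 2 / (2 + 20)
U = 2 / 22 = 0.090909
U% = 9.09%

9.09


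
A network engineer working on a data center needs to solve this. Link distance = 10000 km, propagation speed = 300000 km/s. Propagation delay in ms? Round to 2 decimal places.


Given: distance = 10000 km, speed = 300000 km/s
Delay = distance / speed = 10000 / 300000 seconds
Delay in ms = 10000 * 1000 / 300000
Delay = 33.3333 ms
Rounded to 2 dp = 33.33 ms

33.33


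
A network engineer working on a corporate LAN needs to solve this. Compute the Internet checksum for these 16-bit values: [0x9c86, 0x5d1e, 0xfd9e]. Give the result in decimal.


Given words: [0x9c86, 0x5d1e, 0xfd9e]
Step 1: Sum all words
Raw sum = 40070 + 23838 + 64926 = 128834
Step 2: Fold carry: (63298 + 1) = 63299
One's complement = ~63299 & 0xFFFF = 2236

2236


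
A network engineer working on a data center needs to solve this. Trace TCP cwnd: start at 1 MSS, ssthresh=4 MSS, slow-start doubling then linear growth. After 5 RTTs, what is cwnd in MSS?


RTT 0: cwnd = 1 MSS (initial)
RTT 1: cwnd = 2 MSS (slow start, doubled)
RTT 2: cwnd = 4 MSS (slow start, doubled)
RTT 3: cwnd = 5 MSS (congestion avoidance, +1)
RTT 4: cwnd = 6 MSS (congestion avoidance, +1)
RTT 5: cwnd = 7 MSS (congestion avoidance, +1)

7


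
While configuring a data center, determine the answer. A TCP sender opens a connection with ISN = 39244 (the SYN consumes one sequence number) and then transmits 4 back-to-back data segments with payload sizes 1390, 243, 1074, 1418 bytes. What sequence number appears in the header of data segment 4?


The SYN occupies sequence number ISN = 39244, so the first data byte is ISN + 1 = 39245.
SEQ of data segment i = (ISN + 1) + sum of payload sizes of segments 1..i-1.
Segment 1: SEQ = 39245, payload = 1390 bytes
Segment 2: SEQ = 40635, payload = 243 bytes
Segment 3: SEQ = 40878, payload = 1074 bytes
Segment 4: SEQ = 41952, payload = 1418 bytes
SEQ of segment 4 = 39245 + 1390 + 243 + 1074 = 41952

41952


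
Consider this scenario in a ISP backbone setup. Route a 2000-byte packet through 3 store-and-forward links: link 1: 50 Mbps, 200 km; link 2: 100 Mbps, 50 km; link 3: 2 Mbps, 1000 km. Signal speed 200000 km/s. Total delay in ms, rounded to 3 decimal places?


Packet = 2000 bytes = 16000 bits. Store-and-forward: sum (t_trans + t_prop) per link.
Link 1: t_trans = 16000/(50*10^6) s = 0.3200 ms; t_prop = 200/200000 s = 1.0000 ms; subtotal = 1.3200 ms
Link 2: t_trans = 16000/(100*10^6) s = 0.1600 ms; t_prop = 50/200000 s = 0.2500 ms; subtotal = 0.4100 ms
Link 3: t_trans = 16000/(2*10^6) s = 8.0000 ms; t_prop = 1000/200000 s = 5.0000 ms; subtotal = 13.0000 ms
End-to-end = 1.3200 + 0.4100 + 13.0000 = 14.7300 ms -> 14.730 ms (3 dp)

14.730


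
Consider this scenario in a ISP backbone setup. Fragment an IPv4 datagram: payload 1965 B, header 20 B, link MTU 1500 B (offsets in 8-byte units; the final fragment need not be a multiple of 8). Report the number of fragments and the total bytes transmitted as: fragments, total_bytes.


Max data per non-final fragment = floor((MTU - header)/8)*8 = floor((1500 - 20)/8)*8 = floor(1480/8)*8 = 1480 B
Final fragment needs no 8-byte alignment: it can carry up to MTU - header = 1480 B
Non-final fragments needed = ceil((payload - 1480) / 1480) = ceil(485/1480) = ceil(0.3277) = 1
Number of fragments = 1 + 1 = 2
Fragment sizes (data): 1 * 1480 B + 485 B (last, 485 <= 1480 OK)
Total bytes sent = payload + n_frags * header = 1965 + 2*20 = 1965 + 40 = 2005 B

2, 2005


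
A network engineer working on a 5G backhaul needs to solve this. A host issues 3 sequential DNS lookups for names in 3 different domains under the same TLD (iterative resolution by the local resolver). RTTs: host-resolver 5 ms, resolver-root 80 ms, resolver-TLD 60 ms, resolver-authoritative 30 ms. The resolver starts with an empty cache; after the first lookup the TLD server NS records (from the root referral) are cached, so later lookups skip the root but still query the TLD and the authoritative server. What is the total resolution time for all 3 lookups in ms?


Lookup 1 (cold cache): local + root + TLD + auth = 5 + 80 + 60 + 30 = 175 ms
Lookups 2..3 (TLD NS cached -> skip root; new domain -> still ask TLD and auth): local + TLD + auth = 5 + 60 + 30 = 95 ms each
Remaining 2 lookups: 2 * 95 = 190 ms
Total = 175 + 190 = 365 ms

365


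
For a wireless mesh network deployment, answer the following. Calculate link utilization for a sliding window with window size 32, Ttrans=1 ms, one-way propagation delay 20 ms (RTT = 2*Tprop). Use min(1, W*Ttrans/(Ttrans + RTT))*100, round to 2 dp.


Given: W = 32, Ttrans = 1 ms, RTT = 40 ms (= 2 * Tprop, Tprop = 20 ms)
Cycle time = Ttrans + RTT = 1 + 40 = 41 ms (first packet sent until its ACK returns)
W * Ttrans = 32 * 1 = 32 ms of sending per cycle
W * Ttrans / (Ttrans + RTT) = 32 / 41 = 0.780488
U = min(1, 0.780488) = 0.780488
U% = 78.05%

78.05


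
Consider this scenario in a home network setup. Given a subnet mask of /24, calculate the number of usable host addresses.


Given: subnet mask /24
Host bits = 32 - 24 = 8
Total addresses = 2^8 = 256
Usable hosts = 256 - 2 (network + broadcast) = 254

254


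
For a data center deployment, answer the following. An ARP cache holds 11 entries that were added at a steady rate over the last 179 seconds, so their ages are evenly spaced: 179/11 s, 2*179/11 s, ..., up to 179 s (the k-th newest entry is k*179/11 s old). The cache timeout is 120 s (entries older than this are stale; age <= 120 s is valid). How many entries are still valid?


Ages are k * 179/11 s for k = 1..11 (spacing = 16.2727 s).
Entry k is valid iff k * 179/11 <= 120 iff k <= 11 * 120 / 179 = 7.3743
n_valid = floor(7.3743) = 7
(n_stale = 11 - 7 = 4)

7


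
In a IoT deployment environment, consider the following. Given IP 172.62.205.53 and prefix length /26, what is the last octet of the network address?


Given: IP = 172.62.205.53, prefix = /26
Subnet mask = 255.255.255.192
Last octet of IP: 53
Last octet of mask: 192
Network last octet = 53 AND 192 = 0

0


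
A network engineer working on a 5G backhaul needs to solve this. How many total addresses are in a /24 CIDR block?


Given: CIDR prefix /24
Host bits = 32 - 24 = 8
Total addresses = 2^8 = 256

256


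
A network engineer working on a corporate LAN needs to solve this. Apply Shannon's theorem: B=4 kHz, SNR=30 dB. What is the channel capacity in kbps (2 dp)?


Given: B = 4 kHz, SNR = 30 dB
SNR linear = 10^(30/10) = 1000
1 + SNR = 1001
log2(1001) = 9.9672262588
C = 4 * 1000 * 9.9672262588 = 39868.9050 bps
C = 39.868905 kbps -> 39.87 kbps (2 dp)

39.87


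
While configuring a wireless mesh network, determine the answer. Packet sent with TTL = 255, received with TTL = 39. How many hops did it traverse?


Given: initial TTL = 255, received TTL = 39
Hops = initial TTL - received TTL
Hops = 255 - 39 = 216

216


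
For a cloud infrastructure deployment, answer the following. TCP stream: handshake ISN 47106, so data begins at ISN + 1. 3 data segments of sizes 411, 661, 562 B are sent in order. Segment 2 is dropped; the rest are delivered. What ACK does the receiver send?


SYN uses sequence number 47106; first data byte = ISN + 1 = 47107.
Segment 1: SEQ = 47107, len = 411 B, covers [47107, 47517]
Segment 2: SEQ = 47518, len = 661 B, covers [47518, 48178] [LOST]
Segment 3: SEQ = 48179, len = 562 B, covers [48179, 48740]
In-order data received: bytes [47107, 47517] (segments 1..1).
Segment 2 missing -> gap begins at byte 47518; later segments buffered out of order.
Cumulative ACK = next expected in-order byte = 47107 + 411 = 47518

47518


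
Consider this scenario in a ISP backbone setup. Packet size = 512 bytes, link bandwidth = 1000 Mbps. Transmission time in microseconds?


Given: packet = 512 bytes, bandwidth = 1000 Mbps
Packet in bits = 512 * 8 = 4096 bits
Bandwidth = 1000 * 10^6 = 1000000000 bps
Time = 4096 / 1000000000 seconds
Time in us = 4096 * 10^6 / 1000000000 = 4.096

4.096


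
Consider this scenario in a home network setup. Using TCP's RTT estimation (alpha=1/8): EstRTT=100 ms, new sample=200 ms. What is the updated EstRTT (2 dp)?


Given: EstRTT = 100 ms, SampleRTT = 200 ms, alpha = 1/8
New EstRTT = (1 - alpha) * EstRTT + alpha * SampleRTT
(7/8) * 100 = 87.5
(1/8) * 200 = 25
New EstRTT = 87.5 + 25 = 112.5 ms -> 112.50 ms (2 dp)

112.50


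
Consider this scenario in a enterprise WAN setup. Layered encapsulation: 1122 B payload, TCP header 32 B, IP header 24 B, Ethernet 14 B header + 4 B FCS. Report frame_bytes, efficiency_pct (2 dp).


TCP segment = 1122 + 32 = 1154 B
IP packet = 1154 + 24 = 1178 B
Ethernet frame = 1178 + 14 + 4 = 1196 B
Efficiency = app / frame = 1122 / 1196 = 0.938127 = 93.8127% -> 93.81% (2 dp)

1196, 93.81


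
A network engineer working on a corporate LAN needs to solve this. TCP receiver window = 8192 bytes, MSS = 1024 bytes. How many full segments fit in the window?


Given: RWND = 8192 bytes, MSS = 1024 bytes
Full segments = floor(RWND / MSS)
Full segments = floor(8192 / 1024)
Full segments = floor(8.0) = 8

8


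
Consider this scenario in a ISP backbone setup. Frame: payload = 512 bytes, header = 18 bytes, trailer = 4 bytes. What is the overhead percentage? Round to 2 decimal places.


Given: payload = 512 B, header = 18 B, trailer = 4 B
Overhead bytes = header + trailer = 18 + 4 = 22
Total frame = payload + overhead = 512 + 22 = 534
Overhead % = 22 / 534 * 100 = 4.1199% -> 4.12% (2 dp)

4.12


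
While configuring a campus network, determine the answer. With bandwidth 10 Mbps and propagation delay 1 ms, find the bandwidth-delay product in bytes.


Given: bandwidth = 10 Mbps, delay = 1 ms
BDP in bits = 10 * 10^6 * 1 / 1000
BDP in bits = 10000
BDP in bytes = 10000 / 8 = 1250

1250


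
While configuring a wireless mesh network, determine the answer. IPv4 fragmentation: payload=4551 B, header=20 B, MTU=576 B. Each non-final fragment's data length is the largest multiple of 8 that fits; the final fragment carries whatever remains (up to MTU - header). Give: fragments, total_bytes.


Max data per non-final fragment = floor((MTU - header)/8)*8 = floor((576 - 20)/8)*8 = floor(556/8)*8 = 552 B
Final fragment needs no 8-byte alignment: it can carry up to MTU - header = 556 B
Non-final fragments needed = ceil((payload - 556) / 552) = ceil(3995/552) = ceil(7.2373) = 8
Number of fragments = 8 + 1 = 9
Fragment sizes (data): 8 * 552 B + 135 B (last, 135 <= 556 OK)
Total bytes sent = payload + n_frags * header = 4551 + 9*20 = 4551 + 180 = 4731 B

9, 4731


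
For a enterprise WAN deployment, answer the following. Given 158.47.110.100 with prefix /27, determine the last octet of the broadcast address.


Given: IP = 158.47.110.100, prefix = /27
Host bits = 32 - 27 = 5
Network last octet = 100 AND mask = 96
Host part size = 2^5 - 1 = 31
Broadcast last octet = 96 OR 31 = 127

127


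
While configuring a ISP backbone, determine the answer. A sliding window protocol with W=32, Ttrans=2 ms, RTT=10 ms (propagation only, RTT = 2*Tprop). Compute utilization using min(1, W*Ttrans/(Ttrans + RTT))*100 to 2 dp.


Given: W = 32, Ttrans = 2 ms, RTT = 10 ms (= 2 * Tprop, Tprop = 5 ms)
Cycle time = Ttrans + RTT = 2 + 10 = 12 ms (first packet sent until its ACK returns)
W * Ttrans = 32 * 2 = 64 ms of sending per cycle
W * Ttrans / (Ttrans + RTT) = 64 / 12 = 5.333333
U = min(1, 5.333333) = 1.000000
U% = 100.00%

100.00


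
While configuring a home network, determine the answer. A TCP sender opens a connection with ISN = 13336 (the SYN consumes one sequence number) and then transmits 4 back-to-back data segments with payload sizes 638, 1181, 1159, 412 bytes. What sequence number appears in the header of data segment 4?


The SYN occupies sequence number ISN = 13336, so the first data byte is ISN + 1 = 13337.
SEQ of data segment i = (ISN + 1) + sum of payload sizes of segments 1..i-1.
Segment 1: SEQ = 13337, payload = 638 bytes
Segment 2: SEQ = 13975, payload = 1181 bytes
Segment 3: SEQ = 15156, payload = 1159 bytes
Segment 4: SEQ = 16315, payload = 412 bytes
SEQ of segment 4 = 13337 + 638 + 1181 + 1159 = 16315

16315


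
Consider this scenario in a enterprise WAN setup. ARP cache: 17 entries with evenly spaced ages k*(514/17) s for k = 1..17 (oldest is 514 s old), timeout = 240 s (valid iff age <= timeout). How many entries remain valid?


Ages are k * 514/17 s for k = 1..17 (spacing = 30.2353 s).
Entry k is valid iff k * 514/17 <= 240 iff k <= 17 * 240 / 514 = 7.9377
n_valid = floor(7.9377) = 7
(n_stale = 17 - 7 = 10)

7


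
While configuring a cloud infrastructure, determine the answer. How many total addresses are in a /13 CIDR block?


Given: CIDR prefix /13
Host bits = 32 - 13 = 19
Total addresses = 2^19 = 524288

524288


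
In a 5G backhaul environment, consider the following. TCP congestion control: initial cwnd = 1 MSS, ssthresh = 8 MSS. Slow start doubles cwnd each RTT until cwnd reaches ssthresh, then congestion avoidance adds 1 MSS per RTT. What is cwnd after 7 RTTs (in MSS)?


RTT 0: cwnd = 1 MSS (initial)
RTT 1: cwnd = 2 MSS (slow start, doubled)
RTT 2: cwnd = 4 MSS (slow start, doubled)
RTT 3: cwnd = 8 MSS (slow start, doubled)
RTT 4: cwnd = 9 MSS (congestion avoidance, +1)
RTT 5: cwnd = 10 MSS (congestion avoidance, +1)
RTT 6: cwnd = 11 MSS (congestion avoidance, +1)
RTT 7: cwnd = 12 MSS (congestion avoidance, +1)

12


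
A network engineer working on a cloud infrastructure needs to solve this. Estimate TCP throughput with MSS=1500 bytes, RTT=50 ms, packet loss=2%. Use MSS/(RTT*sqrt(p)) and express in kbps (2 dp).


Given: MSS = 1500 bytes, RTT = 50 ms, loss = 2%
RTT in seconds = 50 / 1000 = 0.05
Loss rate = 2% = 0.02
sqrt(loss) = sqrt(0.02) = 0.141421356237
Throughput (bytes/s) = 1500 / (0.05 * 0.141421356237) = 212132.0344
Throughput (kbps) = 212132.0344 * 8 / 1000 = 1697.056275 -> 1697.06 kbps (2 dp)

1697.06


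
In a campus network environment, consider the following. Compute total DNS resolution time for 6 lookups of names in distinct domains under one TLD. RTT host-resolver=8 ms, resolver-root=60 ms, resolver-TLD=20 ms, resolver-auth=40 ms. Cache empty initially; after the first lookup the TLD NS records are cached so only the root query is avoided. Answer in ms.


Lookup 1 (cold cache): local + root + TLD + auth = 8 + 60 + 20 + 40 = 128 ms
Lookups 2..6 (TLD NS cached -> skip root; new domain -> still ask TLD and auth): local + TLD + auth = 8 + 20 + 40 = 68 ms each
Remaining 5 lookups: 5 * 68 = 340 ms
Total = 128 + 340 = 468 ms

468


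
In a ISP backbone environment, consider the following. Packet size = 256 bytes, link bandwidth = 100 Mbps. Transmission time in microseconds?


Given: packet = 256 bytes, bandwidth = 100 Mbps
Packet in bits = 256 * 8 = 2048 bits
Bandwidth = 100 * 10^6 = 100000000 bps
Time = 2048 / 100000000 seconds
Time in us = 2048 * 10^6 / 100000000 = 20.48

20.48


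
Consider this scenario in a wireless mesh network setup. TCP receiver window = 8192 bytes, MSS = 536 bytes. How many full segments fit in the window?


Given: RWND = 8192 bytes, MSS = 536 bytes
Full segments = floor(RWND / MSS)
Full segments = floor(8192 / 536)
Full segments = floor(15.2836) = 15

15


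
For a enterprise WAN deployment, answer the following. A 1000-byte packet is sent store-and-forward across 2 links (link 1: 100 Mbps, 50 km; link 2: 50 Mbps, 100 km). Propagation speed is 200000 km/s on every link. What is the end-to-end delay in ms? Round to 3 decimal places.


Packet = 1000 bytes = 8000 bits. Store-and-forward: sum (t_trans + t_prop) per link.
Link 1: t_trans = 8000/(100*10^6) s = 0.0800 ms; t_prop = 50/200000 s = 0.2500 ms; subtotal = 0.3300 ms
Link 2: t_trans = 8000/(50*10^6) s = 0.1600 ms; t_prop = 100/200000 s = 0.5000 ms; subtotal = 0.6600 ms
End-to-end = 0.3300 + 0.6600 = 0.9900 ms -> 0.990 ms (3 dp)

0.990


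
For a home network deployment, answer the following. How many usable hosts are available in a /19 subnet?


Given: subnet mask /19
Host bits = 32 - 19 = 13
Total addresses = 2^13 = 8192
Usable hosts = 8192 - 2 (network + broadcast) = 8190

8190


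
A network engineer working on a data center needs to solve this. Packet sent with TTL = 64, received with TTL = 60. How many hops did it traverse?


Given: initial TTL = 64, received TTL = 60
Hops = initial TTL - received TTL
Hops = 64 - 60 = 4

4


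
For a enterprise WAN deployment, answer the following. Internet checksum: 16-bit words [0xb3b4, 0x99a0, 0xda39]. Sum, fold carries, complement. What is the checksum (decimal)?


Given words: [0xb3b4, 0x99a0, 0xda39]
Step 1: Sum all words
Raw sum = 46004 + 39328 + 55865 = 141197
Step 2: Fold carry: (10125 + 2) = 10127
One's complement = ~10127 & 0xFFFF = 55408

55408


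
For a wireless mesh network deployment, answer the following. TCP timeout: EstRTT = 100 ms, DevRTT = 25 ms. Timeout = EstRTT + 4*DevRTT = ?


Given: EstRTT = 100 ms, DevRTT = 25 ms
Timeout = EstRTT + 4 * DevRTT
4 * DevRTT = 4 * 25 = 100
Timeout = 100 + 100 = 200 ms

200


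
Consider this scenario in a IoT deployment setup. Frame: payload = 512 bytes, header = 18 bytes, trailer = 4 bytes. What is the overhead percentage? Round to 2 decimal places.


Given: payload = 512 B, header = 18 B, trailer = 4 B
Overhead bytes = header + trailer = 18 + 4 = 22
Total frame = payload + overhead = 512 + 22 = 534
Overhead % = 22 / 534 * 100 = 4.1199% -> 4.12% (2 dp)

4.12


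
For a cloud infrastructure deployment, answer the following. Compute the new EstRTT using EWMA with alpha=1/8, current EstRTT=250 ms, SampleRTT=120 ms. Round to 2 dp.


Given: EstRTT = 250 ms, SampleRTT = 120 ms, alpha = 1/8
New EstRTT = (1 - alpha) * EstRTT + alpha * SampleRTT
(7/8) * 250 = 218.75
(1/8) * 120 = 15
New EstRTT = 218.75 + 15 = 233.75 ms -> 233.75 ms (2 dp)

233.75


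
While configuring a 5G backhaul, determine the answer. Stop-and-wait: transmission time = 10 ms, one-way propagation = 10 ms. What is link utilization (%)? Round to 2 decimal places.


Given: Ttrans = 10 ms, Tprop = 10 ms
RTT = 2 * Tprop = 2 * 10 = 20 ms
U = Ttrans / (Ttrans + RTT)
U = 10 / (10 + 20)
U = 10 / 30 = 0.333333
U% = 33.33%

33.33


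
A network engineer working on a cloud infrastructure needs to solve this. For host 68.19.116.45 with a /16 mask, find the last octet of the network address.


Given: IP = 68.19.116.45, prefix = /16
Subnet mask = 255.255.0.0
Last octet of IP: 45
Last octet of mask: 0
Network last octet = 45 AND 0 = 0

0


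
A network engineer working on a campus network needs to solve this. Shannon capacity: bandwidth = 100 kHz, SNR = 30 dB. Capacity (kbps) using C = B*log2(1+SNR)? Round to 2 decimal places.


Given: B = 100 kHz, SNR = 30 dB
SNR linear = 10^(30/10) = 1000
1 + SNR = 1001
log2(1001) = 9.9672262588
C = 100 * 1000 * 9.9672262588 = 996722.6259 bps
C = 996.722626 kbps -> 996.72 kbps (2 dp)

996.72


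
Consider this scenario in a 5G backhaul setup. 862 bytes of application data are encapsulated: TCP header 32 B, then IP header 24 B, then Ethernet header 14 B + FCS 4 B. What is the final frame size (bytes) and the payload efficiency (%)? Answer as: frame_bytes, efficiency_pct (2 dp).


TCP segment = 862 + 32 = 894 B
IP packet = 894 + 24 = 918 B
Ethernet frame = 918 + 14 + 4 = 936 B
Efficiency = app / frame = 862 / 936 = 0.920940 = 92.0940% -> 92.09% (2 dp)

936, 92.09


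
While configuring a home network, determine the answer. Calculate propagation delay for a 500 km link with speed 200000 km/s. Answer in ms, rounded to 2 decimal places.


Given: distance = 500 km, speed = 200000 km/s
Delay = distance / speed = 500 / 200000 seconds
Delay in ms = 500 * 1000 / 200000
Delay = 2.5000 ms
Rounded to 2 dp = 2.50 ms

2.50


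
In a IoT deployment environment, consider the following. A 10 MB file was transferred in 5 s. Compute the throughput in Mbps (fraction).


Given: file = 10 MB, time = 5 s
File in Mb = 10 * 8 = 80 Mb
Throughput = 80 / 5 Mbps
Throughput = 16 Mbps

16


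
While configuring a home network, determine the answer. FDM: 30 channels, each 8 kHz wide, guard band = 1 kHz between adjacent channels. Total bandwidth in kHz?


Given: 30 channels, 8 kHz each, guard = 1 kHz
Channel bandwidth = 30 * 8 = 240 kHz
Guard bands = 29 gaps * 1 kHz = 29 kHz
Total = 240 + 29 = 269 kHz

269


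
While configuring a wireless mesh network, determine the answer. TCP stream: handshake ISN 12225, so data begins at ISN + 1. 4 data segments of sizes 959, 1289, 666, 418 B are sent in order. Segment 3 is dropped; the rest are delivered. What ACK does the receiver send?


SYN uses sequence number 12225; first data byte = ISN + 1 = 12226.
Segment 1: SEQ = 12226, len = 959 B, covers [12226, 13184]
Segment 2: SEQ = 13185, len = 1289 B, covers [13185, 14473]
Segment 3: SEQ = 14474, len = 666 B, covers [14474, 15139] [LOST]
Segment 4: SEQ = 15140, len = 418 B, covers [15140, 15557]
In-order data received: bytes [12226, 14473] (segments 1..2).
Segment 3 missing -> gap begins at byte 14474; later segments buffered out of order.
Cumulative ACK = next expected in-order byte = 12226 + 959 + 1289 = 14474

14474


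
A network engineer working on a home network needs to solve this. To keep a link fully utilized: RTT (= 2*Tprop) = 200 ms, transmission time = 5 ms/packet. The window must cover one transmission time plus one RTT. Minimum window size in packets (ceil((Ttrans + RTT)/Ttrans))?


Given: Ttrans = 5 ms, RTT = 200 ms (= 2 * Tprop, Tprop = 100 ms)
Time until first ACK returns = Ttrans + RTT = 5 + 200 = 205 ms
Need W * Ttrans >= Ttrans + RTT  ->  W >= (Ttrans + RTT) / Ttrans
(Ttrans + RTT) / Ttrans = 205 / 5 = 41
W_min = ceil(41) = 41

41


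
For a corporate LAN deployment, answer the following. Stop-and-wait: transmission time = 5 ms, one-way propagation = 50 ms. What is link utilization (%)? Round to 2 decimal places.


Given: Ttrans = 5 ms, Tprop = 50 ms
RTT = 2 * Tprop = 2 * 50 = 100 ms
U = Ttrans / (Ttrans + RTT)
U = 5 / (5 + 100)
U = 5 / 105 = 0.047619
U% = 4.76%

4.76


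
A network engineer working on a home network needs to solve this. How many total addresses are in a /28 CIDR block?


Given: CIDR prefix /28
Host bits = 32 - 28 = 4
Total addresses = 2^4 = 16

16


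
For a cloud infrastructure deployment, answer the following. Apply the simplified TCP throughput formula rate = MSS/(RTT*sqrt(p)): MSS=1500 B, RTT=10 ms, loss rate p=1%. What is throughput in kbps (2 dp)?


Given: MSS = 1500 bytes, RTT = 10 ms, loss = 1%
RTT in seconds = 10 / 1000 = 0.01
Loss rate = 1% = 0.01
sqrt(loss) = sqrt(0.01) = 0.1
Throughput (bytes/s) = 1500 / (0.01 * 0.1) = 1500000.0000
Throughput (kbps) = 1500000.0000 * 8 / 1000 = 12000.000000 -> 12000.00 kbps (2 dp)

12000.00


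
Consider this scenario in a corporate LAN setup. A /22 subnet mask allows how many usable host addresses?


Given: subnet mask /22
Host bits = 32 - 22 = 10
Total addresses = 2^10 = 1024
Usable hosts = 1024 - 2 (network + broadcast) = 1022

1022


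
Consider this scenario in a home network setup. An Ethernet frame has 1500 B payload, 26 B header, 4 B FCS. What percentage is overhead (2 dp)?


Given: payload = 1500 B, header = 26 B, trailer = 4 B
Overhead bytes = header + trailer = 26 + 4 = 30
Total frame = payload + overhead = 1500 + 30 = 1530
Overhead % = 30 / 1530 * 100 = 1.9608% -> 1.96% (2 dp)

1.96


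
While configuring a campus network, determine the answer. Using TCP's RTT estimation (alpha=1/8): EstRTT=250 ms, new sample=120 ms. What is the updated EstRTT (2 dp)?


Given: EstRTT = 250 ms, SampleRTT = 120 ms, alpha = 1/8
New EstRTT = (1 - alpha) * EstRTT + alpha * SampleRTT
(7/8) * 250 = 218.75
(1/8) * 120 = 15
New EstRTT = 218.75 + 15 = 233.75 ms -> 233.75 ms (2 dp)

233.75


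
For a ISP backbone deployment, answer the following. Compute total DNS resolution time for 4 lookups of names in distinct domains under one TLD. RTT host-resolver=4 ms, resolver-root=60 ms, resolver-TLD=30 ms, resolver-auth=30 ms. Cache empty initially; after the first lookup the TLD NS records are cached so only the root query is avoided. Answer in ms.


Lookup 1 (cold cache): local + root + TLD + auth = 4 + 60 + 30 + 30 = 124 ms
Lookups 2..4 (TLD NS cached -> skip root; new domain -> still ask TLD and auth): local + TLD + auth = 4 + 30 + 30 = 64 ms each
Remaining 3 lookups: 3 * 64 = 192 ms
Total = 124 + 192 = 316 ms

316


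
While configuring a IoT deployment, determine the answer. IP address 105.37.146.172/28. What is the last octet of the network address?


Given: IP = 105.37.146.172, prefix = /28
Subnet mask = 255.255.255.240
Last octet of IP: 172
Last octet of mask: 240
Network last octet = 172 AND 240 = 160

160


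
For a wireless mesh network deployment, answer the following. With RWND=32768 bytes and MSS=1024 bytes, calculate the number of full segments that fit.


Given: RWND = 32768 bytes, MSS = 1024 bytes
Full segments = floor(RWND / MSS)
Full segments = floor(32768 / 1024)
Full segments = floor(32.0) = 32

32


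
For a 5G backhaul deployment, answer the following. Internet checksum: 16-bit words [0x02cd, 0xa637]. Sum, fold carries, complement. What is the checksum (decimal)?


Given words: [0x02cd, 0xa637]
Step 1: Sum all words
Raw sum = 717 + 42551 = 43268
One's complement = ~43268 & 0xFFFF = 22267

22267


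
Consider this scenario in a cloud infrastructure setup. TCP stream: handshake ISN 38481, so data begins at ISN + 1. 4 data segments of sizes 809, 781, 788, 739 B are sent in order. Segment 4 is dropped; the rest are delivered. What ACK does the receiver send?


SYN uses sequence number 38481; first data byte = ISN + 1 = 38482.
Segment 1: SEQ = 38482, len = 809 B, covers [38482, 39290]
Segment 2: SEQ = 39291, len = 781 B, covers [39291, 40071]
Segment 3: SEQ = 40072, len = 788 B, covers [40072, 40859]
Segment 4: SEQ = 40860, len = 739 B, covers [40860, 41598] [LOST]
In-order data received: bytes [38482, 40859] (segments 1..3).
Segment 4 missing -> gap begins at byte 40860.
Cumulative ACK = next expected in-order byte = 38482 + 809 + 781 + 788 = 40860

40860


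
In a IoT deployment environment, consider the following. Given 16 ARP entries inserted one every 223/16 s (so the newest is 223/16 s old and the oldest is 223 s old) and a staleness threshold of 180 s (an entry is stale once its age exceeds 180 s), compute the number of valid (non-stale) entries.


Ages are k * 223/16 s for k = 1..16 (spacing = 13.9375 s).
Entry k is valid iff k * 223/16 <= 180 iff k <= 16 * 180 / 223 = 12.9148
n_valid = floor(12.9148) = 12
(n_stale = 16 - 12 = 4)

12


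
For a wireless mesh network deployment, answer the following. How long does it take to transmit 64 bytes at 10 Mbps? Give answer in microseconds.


Given: packet = 64 bytes, bandwidth = 10 Mbps
Packet in bits = 64 * 8 = 512 bits
Bandwidth = 10 * 10^6 = 10000000 bps
Time = 512 / 10000000 seconds
Time in us = 512 * 10^6 / 10000000 = 51.2

51.2


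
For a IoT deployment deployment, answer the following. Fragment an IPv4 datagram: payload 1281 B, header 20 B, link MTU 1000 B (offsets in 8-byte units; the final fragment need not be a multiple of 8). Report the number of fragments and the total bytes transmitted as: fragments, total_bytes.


Max data per non-final fragment = floor((MTU - header)/8)*8 = floor((1000 - 20)/8)*8 = floor(980/8)*8 = 976 B
Final fragment needs no 8-byte alignment: it can carry up to MTU - header = 980 B
Non-final fragments needed = ceil((payload - 980) / 976) = ceil(301/976) = ceil(0.3084) = 1
Number of fragments = 1 + 1 = 2
Fragment sizes (data): 1 * 976 B + 305 B (last, 305 <= 980 OK)
Total bytes sent = payload + n_frags * header = 1281 + 2*20 = 1281 + 40 = 1321 B

2, 1321


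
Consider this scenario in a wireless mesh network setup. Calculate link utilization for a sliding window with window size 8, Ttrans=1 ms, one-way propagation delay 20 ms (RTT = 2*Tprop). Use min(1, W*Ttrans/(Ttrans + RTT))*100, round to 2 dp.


Given: W = 8, Ttrans = 1 ms, RTT = 40 ms (= 2 * Tprop, Tprop = 20 ms)
Cycle time = Ttrans + RTT = 1 + 40 = 41 ms (first packet sent until its ACK returns)
W * Ttrans = 8 * 1 = 8 ms of sending per cycle
W * Ttrans / (Ttrans + RTT) = 8 / 41 = 0.195122
U = min(1, 0.195122) = 0.195122
U% = 19.51%

19.51


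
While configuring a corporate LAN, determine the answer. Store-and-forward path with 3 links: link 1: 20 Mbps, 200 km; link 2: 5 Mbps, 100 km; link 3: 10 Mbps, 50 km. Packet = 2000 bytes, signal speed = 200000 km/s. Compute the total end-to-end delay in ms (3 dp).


Packet = 2000 bytes = 16000 bits. Store-and-forward: sum (t_trans + t_prop) per link.
Link 1: t_trans = 16000/(20*10^6) s = 0.8000 ms; t_prop = 200/200000 s = 1.0000 ms; subtotal = 1.8000 ms
Link 2: t_trans = 16000/(5*10^6) s = 3.2000 ms; t_prop = 100/200000 s = 0.5000 ms; subtotal = 3.7000 ms
Link 3: t_trans = 16000/(10*10^6) s = 1.6000 ms; t_prop = 50/200000 s = 0.2500 ms; subtotal = 1.8500 ms
End-to-end = 1.8000 + 3.7000 + 1.8500 = 7.3500 ms -> 7.350 ms (3 dp)

7.350


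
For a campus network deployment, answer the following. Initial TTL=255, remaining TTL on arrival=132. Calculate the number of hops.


Given: initial TTL = 255, received TTL = 132
Hops = initial TTL - received TTL
Hops = 255 - 132 = 123

123


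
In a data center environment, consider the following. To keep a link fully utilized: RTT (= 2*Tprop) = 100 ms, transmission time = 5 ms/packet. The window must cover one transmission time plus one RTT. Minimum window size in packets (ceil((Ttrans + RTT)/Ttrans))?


Given: Ttrans = 5 ms, RTT = 100 ms (= 2 * Tprop, Tprop = 50 ms)
Time until first ACK returns = Ttrans + RTT = 5 + 100 = 105 ms
Need W * Ttrans >= Ttrans + RTT  ->  W >= (Ttrans + RTT) / Ttrans
(Ttrans + RTT) / Ttrans = 105 / 5 = 21
W_min = ceil(21) = 21

21


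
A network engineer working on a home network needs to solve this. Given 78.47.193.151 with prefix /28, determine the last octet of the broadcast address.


Given: IP = 78.47.193.151, prefix = /28
Host bits = 32 - 28 = 4
Network last octet = 151 AND mask = 144
Host part size = 2^4 - 1 = 15
Broadcast last octet = 144 OR 15 = 159

159


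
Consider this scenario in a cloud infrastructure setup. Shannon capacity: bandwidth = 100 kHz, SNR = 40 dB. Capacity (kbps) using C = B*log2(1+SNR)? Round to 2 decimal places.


Given: B = 100 kHz, SNR = 40 dB
SNR linear = 10^(40/10) = 10000
1 + SNR = 10001
log2(10001) = 13.2878566418
C = 100 * 1000 * 13.2878566418 = 1328785.6642 bps
C = 1328.785664 kbps -> 1328.79 kbps (2 dp)

1328.79


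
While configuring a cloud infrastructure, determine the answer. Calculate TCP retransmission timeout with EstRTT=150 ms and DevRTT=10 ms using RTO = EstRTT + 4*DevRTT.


Given: EstRTT = 150 ms, DevRTT = 10 ms
Timeout = EstRTT + 4 * DevRTT
4 * DevRTT = 4 * 10 = 40
Timeout = 150 + 40 = 190 ms

190


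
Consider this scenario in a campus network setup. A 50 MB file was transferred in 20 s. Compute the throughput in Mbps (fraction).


Given: file = 50 MB, time = 20 s
File in Mb = 50 * 8 = 400 Mb
Throughput = 400 / 20 Mbps
Throughput = 20 Mbps

20


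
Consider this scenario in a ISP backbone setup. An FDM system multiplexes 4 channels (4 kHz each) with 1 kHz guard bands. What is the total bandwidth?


Given: 4 channels, 4 kHz each, guard = 1 kHz
Channel bandwidth = 4 * 4 = 16 kHz
Guard bands = 3 gaps * 1 kHz = 3 kHz
Total = 16 + 3 = 19 kHz

19


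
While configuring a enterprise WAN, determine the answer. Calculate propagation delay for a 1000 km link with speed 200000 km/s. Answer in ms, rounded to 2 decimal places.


Given: distance = 1000 km, speed = 200000 km/s
Delay = distance / speed = 1000 / 200000 seconds
Delay in ms = 1000 * 1000 / 200000
Delay = 5.0000 ms
Rounded to 2 dp = 5.00 ms

5.00


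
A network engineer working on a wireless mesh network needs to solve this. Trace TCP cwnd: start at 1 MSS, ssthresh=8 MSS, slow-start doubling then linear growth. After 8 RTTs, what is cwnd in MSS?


RTT 0: cwnd = 1 MSS (initial)
RTT 1: cwnd = 2 MSS (slow start, doubled)
RTT 2: cwnd = 4 MSS (slow start, doubled)
RTT 3: cwnd = 8 MSS (slow start, doubled)
RTT 4: cwnd = 9 MSS (congestion avoidance, +1)
RTT 5: cwnd = 10 MSS (congestion avoidance, +1)
RTT 6: cwnd = 11 MSS (congestion avoidance, +1)
RTT 7: cwnd = 12 MSS (congestion avoidance, +1)
RTT 8: cwnd = 13 MSS (congestion avoidance, +1)

13


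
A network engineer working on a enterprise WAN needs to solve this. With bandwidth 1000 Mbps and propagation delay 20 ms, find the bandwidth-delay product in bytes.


Given: bandwidth = 1000 Mbps, delay = 20 ms
BDP in bits = 1000 * 10^6 * 20 / 1000
BDP in bits = 20000000
BDP in bytes = 20000000 / 8 = 2500000

2500000


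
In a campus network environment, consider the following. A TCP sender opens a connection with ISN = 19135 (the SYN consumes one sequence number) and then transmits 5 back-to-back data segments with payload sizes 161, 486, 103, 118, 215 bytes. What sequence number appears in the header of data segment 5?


The SYN occupies sequence number ISN = 19135, so the first data byte is ISN + 1 = 19136.
SEQ of data segment i = (ISN + 1) + sum of payload sizes of segments 1..i-1.
Segment 1: SEQ = 19136, payload = 161 bytes
Segment 2: SEQ = 19297, payload = 486 bytes
Segment 3: SEQ = 19783, payload = 103 bytes
Segment 4: SEQ = 19886, payload = 118 bytes
Segment 5: SEQ = 20004, payload = 215 bytes
SEQ of segment 5 = 19136 + 161 + 486 + 103 + 118 = 20004

20004


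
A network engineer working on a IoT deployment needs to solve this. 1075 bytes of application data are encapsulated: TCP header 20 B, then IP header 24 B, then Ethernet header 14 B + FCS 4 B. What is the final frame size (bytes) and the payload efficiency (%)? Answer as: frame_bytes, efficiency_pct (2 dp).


TCP segment = 1075 + 20 = 1095 B
IP packet = 1095 + 24 = 1119 B
Ethernet frame = 1119 + 14 + 4 = 1137 B
Efficiency = app / frame = 1075 / 1137 = 0.945471 = 94.5471% -> 94.55% (2 dp)

1137, 94.55


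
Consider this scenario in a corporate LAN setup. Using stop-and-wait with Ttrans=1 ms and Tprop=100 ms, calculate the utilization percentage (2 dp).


Given: Ttrans = 1 ms, Tprop = 100 ms
RTT = 2 * Tprop = 2 * 100 = 200 ms
U = Ttrans / (Ttrans + RTT)
U = 1 / (1 + 200)
U = 1 / 201 = 0.004975
U% = 0.50%

0.50


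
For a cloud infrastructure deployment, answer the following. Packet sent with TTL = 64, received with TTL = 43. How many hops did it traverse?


Given: initial TTL = 64, received TTL = 43
Hops = initial TTL - received TTL
Hops = 64 - 43 = 21

21


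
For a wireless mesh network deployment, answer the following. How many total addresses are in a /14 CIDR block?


Given: CIDR prefix /14
Host bits = 32 - 14 = 18
Total addresses = 2^18 = 262144

262144


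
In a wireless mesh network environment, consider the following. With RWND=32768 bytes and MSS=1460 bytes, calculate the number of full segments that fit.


Given: RWND = 32768 bytes, MSS = 1460 bytes
Full segments = floor(RWND / MSS)
Full segments = floor(32768 / 1460)
Full segments = floor(22.4438) = 22

22


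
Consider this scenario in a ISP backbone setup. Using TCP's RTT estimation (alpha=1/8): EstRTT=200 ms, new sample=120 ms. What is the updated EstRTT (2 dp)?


Given: EstRTT = 200 ms, SampleRTT = 120 ms, alpha = 1/8
New EstRTT = (1 - alpha) * EstRTT + alpha * SampleRTT
(7/8) * 200 = 175
(1/8) * 120 = 15
New EstRTT = 175 + 15 = 190 ms -> 190.00 ms (2 dp)

190.00


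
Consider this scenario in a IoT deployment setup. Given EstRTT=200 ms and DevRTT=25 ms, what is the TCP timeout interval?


Given: EstRTT = 200 ms, DevRTT = 25 ms
Timeout = EstRTT + 4 * DevRTT
4 * DevRTT = 4 * 25 = 100
Timeout = 200 + 100 = 300 ms

300


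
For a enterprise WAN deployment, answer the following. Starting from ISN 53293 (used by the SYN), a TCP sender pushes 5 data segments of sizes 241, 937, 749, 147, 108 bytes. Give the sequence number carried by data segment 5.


The SYN occupies sequence number ISN = 53293, so the first data byte is ISN + 1 = 53294.
SEQ of data segment i = (ISN + 1) + sum of payload sizes of segments 1..i-1.
Segment 1: SEQ = 53294, payload = 241 bytes
Segment 2: SEQ = 53535, payload = 937 bytes
Segment 3: SEQ = 54472, payload = 749 bytes
Segment 4: SEQ = 55221, payload = 147 bytes
Segment 5: SEQ = 55368, payload = 108 bytes
SEQ of segment 5 = 53294 + 241 + 937 + 749 + 147 = 55368

55368


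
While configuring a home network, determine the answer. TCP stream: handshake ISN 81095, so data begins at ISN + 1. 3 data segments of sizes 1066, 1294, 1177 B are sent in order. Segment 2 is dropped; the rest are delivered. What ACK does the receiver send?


SYN uses sequence number 81095; first data byte = ISN + 1 = 81096.
Segment 1: SEQ = 81096, len = 1066 B, covers [81096, 82161]
Segment 2: SEQ = 82162, len = 1294 B, covers [82162, 83455] [LOST]
Segment 3: SEQ = 83456, len = 1177 B, covers [83456, 84632]
In-order data received: bytes [81096, 82161] (segments 1..1).
Segment 2 missing -> gap begins at byte 82162; later segments buffered out of order.
Cumulative ACK = next expected in-order byte = 81096 + 1066 = 82162

82162


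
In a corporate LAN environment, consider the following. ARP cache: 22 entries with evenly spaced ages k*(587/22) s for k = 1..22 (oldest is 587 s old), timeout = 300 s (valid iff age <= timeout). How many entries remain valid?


Ages are k * 587/22 s for k = 1..22 (spacing = 26.6818 s).
Entry k is valid iff k * 587/22 <= 300 iff k <= 22 * 300 / 587 = 11.2436
n_valid = floor(11.2436) = 11
(n_stale = 22 - 11 = 11)

11


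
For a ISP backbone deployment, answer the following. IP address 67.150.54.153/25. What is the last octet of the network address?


Given: IP = 67.150.54.153, prefix = /25
Subnet mask = 255.255.255.128
Last octet of IP: 153
Last octet of mask: 128
Network last octet = 153 AND 128 = 128

128


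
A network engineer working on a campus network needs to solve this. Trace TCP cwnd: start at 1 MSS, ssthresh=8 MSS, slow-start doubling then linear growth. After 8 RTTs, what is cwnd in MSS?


RTT 0: cwnd = 1 MSS (initial)
RTT 1: cwnd = 2 MSS (slow start, doubled)
RTT 2: cwnd = 4 MSS (slow start, doubled)
RTT 3: cwnd = 8 MSS (slow start, doubled)
RTT 4: cwnd = 9 MSS (congestion avoidance, +1)
RTT 5: cwnd = 10 MSS (congestion avoidance, +1)
RTT 6: cwnd = 11 MSS (congestion avoidance, +1)
RTT 7: cwnd = 12 MSS (congestion avoidance, +1)
RTT 8: cwnd = 13 MSS (congestion avoidance, +1)

13


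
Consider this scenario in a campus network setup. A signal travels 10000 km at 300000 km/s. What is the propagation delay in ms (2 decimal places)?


Given: distance = 10000 km, speed = 300000 km/s
Delay = distance / speed = 10000 / 300000 seconds
Delay in ms = 10000 * 1000 / 300000
Delay = 33.3333 ms
Rounded to 2 dp = 33.33 ms

33.33


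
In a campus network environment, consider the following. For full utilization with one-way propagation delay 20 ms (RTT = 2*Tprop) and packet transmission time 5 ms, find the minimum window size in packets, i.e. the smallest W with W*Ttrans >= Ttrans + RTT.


Given: Ttrans = 5 ms, RTT = 40 ms (= 2 * Tprop, Tprop = 20 ms)
Time until first ACK returns = Ttrans + RTT = 5 + 40 = 45 ms
Need W * Ttrans >= Ttrans + RTT  ->  W >= (Ttrans + RTT) / Ttrans
(Ttrans + RTT) / Ttrans = 45 / 5 = 9
W_min = ceil(9) = 9

9


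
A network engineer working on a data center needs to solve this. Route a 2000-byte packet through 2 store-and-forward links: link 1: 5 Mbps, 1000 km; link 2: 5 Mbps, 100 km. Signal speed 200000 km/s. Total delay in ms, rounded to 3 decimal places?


Packet = 2000 bytes = 16000 bits. Store-and-forward: sum (t_trans + t_prop) per link.
Link 1: t_trans = 16000/(5*10^6) s = 3.2000 ms; t_prop = 1000/200000 s = 5.0000 ms; subtotal = 8.2000 ms
Link 2: t_trans = 16000/(5*10^6) s = 3.2000 ms; t_prop = 100/200000 s = 0.5000 ms; subtotal = 3.7000 ms
End-to-end = 8.2000 + 3.7000 = 11.9000 ms -> 11.900 ms (3 dp)

11.900
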